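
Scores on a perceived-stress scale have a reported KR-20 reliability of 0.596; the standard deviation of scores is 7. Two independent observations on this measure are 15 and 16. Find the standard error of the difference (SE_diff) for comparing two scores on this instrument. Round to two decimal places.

SEM = 7.0000 * √(1 − 0.5960) = 7.0000 * √0.4040 ≈ 7.0000 * 0.6356 ≈ 4.4493
SE_diff = √2 * SEM ≈ 6.2922

6.29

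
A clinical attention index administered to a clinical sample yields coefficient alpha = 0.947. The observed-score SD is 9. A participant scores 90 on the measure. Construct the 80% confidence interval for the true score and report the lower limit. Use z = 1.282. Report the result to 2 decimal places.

SEM = 9.0000 * √(1 − 0.9470) = 9.0000 * √0.0530 ≈ 9.0000 * 0.2302 ≈ 2.0720
Half-width = 1.282*2.0720 ≈ 2.6562
Lower limit = 90 − 2.6562 ≈ 87.3438

87.34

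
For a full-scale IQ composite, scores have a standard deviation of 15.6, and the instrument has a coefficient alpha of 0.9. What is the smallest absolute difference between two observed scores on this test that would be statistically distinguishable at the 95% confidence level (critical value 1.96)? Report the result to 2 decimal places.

SEM = 15.60000 · √(1 − 0.90000) = 15.60000 · √0.10000 ≈ 15.60000 · 0.31623 ≈ 4.93315
SE_diff = SEM · √2 ≈ 4.93315 · 1.41421 ≈ 6.97653
Smallest detectable difference = 1.96·6.97653 ≈ 13.67400

13.67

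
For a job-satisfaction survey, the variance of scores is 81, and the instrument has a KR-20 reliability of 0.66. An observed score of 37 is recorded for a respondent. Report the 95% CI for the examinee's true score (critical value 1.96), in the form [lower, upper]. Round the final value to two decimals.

SD = √81 = 9.0000
SEM = 9.0000 * √(1 − 0.6600) = 9.0000 * √0.3400 ≃ 9.0000 * 0.5831 ≃ 5.2479
Margin = 1.96 * 5.2479 ≃ 10.2858
Interval: (26.7142, 47.2858)

[26.71, 47.29]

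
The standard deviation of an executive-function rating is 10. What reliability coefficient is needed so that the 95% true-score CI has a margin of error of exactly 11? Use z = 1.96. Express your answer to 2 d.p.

Required SEM = 11 / 1.96 ≃ 5.612
r = 1 − (5.612/10)² ≃ 1 − 0.315 ≃ 0.685

0.69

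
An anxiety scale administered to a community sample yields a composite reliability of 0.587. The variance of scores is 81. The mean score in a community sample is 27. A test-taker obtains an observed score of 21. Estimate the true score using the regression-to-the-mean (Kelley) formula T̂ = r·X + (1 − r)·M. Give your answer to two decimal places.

23.48

T̂ = 0.5870(21) + 0.4130(27) ≈ 23.4780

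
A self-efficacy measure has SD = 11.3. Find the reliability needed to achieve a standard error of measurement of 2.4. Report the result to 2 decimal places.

0.95

r = 1 − (2.4000/11.3)² ≈ 1 − 0.0451 ≈ 0.9549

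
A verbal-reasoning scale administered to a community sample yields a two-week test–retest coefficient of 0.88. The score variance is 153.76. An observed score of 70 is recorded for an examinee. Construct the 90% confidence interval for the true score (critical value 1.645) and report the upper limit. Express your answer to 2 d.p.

σ = 153.76^(1/2) = 12.40000
SEM = 12.40000*√(1 − 0.88000) ≈ 4.29549
Margin = 1.645 * 4.29549 ≈ 7.06607
Upper bound: 70 + 7.06607 = 77.06607

77.07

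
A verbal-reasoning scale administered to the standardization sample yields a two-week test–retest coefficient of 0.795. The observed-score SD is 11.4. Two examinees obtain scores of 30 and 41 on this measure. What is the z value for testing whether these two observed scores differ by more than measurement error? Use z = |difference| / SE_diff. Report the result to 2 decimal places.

SEM = 11.400 × √(1 − 0.795) = 11.400 × √0.205 ≈ 11.400 × 0.453 ≈ 5.162
SE_diff = √2 × SEM ≈ 7.300
z = 11 / 7.300 ≈ 1.507

1.51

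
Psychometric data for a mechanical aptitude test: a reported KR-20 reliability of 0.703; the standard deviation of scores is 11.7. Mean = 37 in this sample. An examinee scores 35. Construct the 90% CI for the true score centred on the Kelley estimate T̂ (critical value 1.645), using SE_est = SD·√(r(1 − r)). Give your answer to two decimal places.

T̂ = r·X + (1 − r)·M = 0.703*35 + 0.297*37 = 24.605 + 10.989 ≃ 35.594
SE_est = 11.700*√(0.703*0.297) ≃ 5.346
90% CI: 35.594 ± 8.794 ≃ (26.800, 44.388)

[26.80, 44.39]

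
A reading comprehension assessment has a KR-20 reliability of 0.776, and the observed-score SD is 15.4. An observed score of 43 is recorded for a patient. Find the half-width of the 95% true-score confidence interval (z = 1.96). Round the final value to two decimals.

SEM = 15.400*√(1 − 0.776) ≈ 7.289
Half-width = 1.96*7.289 ≈ 14.286

14.29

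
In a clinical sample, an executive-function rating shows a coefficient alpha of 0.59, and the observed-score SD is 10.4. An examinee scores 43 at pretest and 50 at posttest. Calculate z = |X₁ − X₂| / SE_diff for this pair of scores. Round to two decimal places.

0.74

SEM = 10.4000*√(1 − 0.5900) ≃ 6.6592
SE_diff = √2 * SEM ≃ 9.4176
z = |43 − 50| / 9.4176 = 7 / 9.4176 ≃ 0.7433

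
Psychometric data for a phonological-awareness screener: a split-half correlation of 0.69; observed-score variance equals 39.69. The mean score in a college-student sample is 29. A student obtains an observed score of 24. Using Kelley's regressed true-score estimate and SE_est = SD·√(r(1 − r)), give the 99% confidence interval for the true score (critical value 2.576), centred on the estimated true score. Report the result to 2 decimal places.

σ = 39.69^(1/2) = 6.30000
Full-length reliability (Spearman-Brown) = 2(0.69)/(1+0.69) ≈ 0.81657
T̂ = r·X + (1 − r)·M = 0.81657*24 + 0.18343*29 ≈ 19.59763 + 5.31953 ≈ 24.91716
SE_est = SD * √(r(1 − r)) = 6.30000 * √0.14978 ≈ 6.30000 * 0.38702 ≈ 2.43823
CI = 24.91716 ± 2.576 * 2.43823 → [18.63629, 31.19803]

[18.64, 31.20]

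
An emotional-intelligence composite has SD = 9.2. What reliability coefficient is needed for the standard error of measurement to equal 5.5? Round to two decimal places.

Required reliability = 1 − (SEM/SD)² = 1 − 0.357 ≈ 0.643

0.64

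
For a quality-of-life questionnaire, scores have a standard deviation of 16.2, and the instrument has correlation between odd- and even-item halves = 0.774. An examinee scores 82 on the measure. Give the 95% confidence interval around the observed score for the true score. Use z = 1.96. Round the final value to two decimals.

[70.67, 93.33]

Spearman-Brown: r = 2(0.774) / (1 + 0.774) = 1.54800 / 1.77400 ≈ 0.87260
SEM = 16.20000 × √(1 − 0.87260) = 16.20000 × √0.12740 ≈ 16.20000 × 0.35693 ≈ 5.78219
Margin = 1.96 × 5.78219 ≈ 11.33309
Interval: (70.66691, 93.33309)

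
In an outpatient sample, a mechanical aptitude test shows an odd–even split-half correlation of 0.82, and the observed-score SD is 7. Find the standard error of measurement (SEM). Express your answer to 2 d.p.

r_full = 2·0.82 / (1 + 0.82) ≈ 0.9011
SEM = 7.0000 × √(1 − 0.9011) = 7.0000 × √0.0989 ≈ 7.0000 × 0.3145 ≈ 2.2014

2.20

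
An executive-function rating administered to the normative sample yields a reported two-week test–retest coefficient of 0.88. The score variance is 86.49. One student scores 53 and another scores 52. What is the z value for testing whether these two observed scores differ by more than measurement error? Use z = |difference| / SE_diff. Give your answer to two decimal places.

σ = 86.49^(1/2) = 9.3000
The standard error of measurement is 9.3000×√(1 − 0.8800) ≈ 9.3000×0.3464 ≈ 3.2216.
Standard error of the difference = 3.2216·√2 ≈ 4.5561
z = |53 − 52| / 4.5561 = 1 / 4.5561 ≈ 0.2195

0.22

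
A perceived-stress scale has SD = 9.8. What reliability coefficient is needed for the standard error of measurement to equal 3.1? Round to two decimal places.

0.90

r = 1 − (3.100/9.8)² ≈ 1 − 0.100 ≈ 0.900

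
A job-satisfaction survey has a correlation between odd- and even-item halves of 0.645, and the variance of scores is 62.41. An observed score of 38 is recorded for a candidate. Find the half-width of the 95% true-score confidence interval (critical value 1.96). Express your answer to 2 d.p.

7.19

σ = 62.41^(1/2) = 7.900
Spearman-Brown: r = 2(0.645) / (1 + 0.645) = 1.290 / 1.645 ≃ 0.784
SEM = 7.900 · √(1 − 0.784) = 7.900 · √0.216 ≃ 7.900 · 0.465 ≃ 3.670
Margin = 1.96 · 3.670 ≃ 7.193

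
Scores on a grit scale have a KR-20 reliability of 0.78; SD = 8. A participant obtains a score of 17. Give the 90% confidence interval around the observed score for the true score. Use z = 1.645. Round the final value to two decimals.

[10.83, 23.17]

SEM = 8.00000 * √(1 − 0.78000) = 8.00000 * √0.22000 ≈ 8.00000 * 0.46904 ≈ 3.75233
1.645 * SEM ≈ 6.17259
90% CI: 17 ± 6.17259 = [10.82741, 23.17259]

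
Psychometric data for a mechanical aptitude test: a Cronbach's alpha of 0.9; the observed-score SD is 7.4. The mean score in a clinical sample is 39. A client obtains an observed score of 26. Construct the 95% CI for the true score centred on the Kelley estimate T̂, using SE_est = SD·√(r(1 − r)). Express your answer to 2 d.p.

Estimated true score = 0.900×26 + (1 − 0.900)×39 ≃ 27.300
SE_est = SD × √(r(1 − r)) = 7.400 × √0.090 ≃ 7.400 × 0.300 ≃ 2.220
CI = 27.300 ± 1.96 × 2.220 → [22.949, 31.651]

[22.95, 31.65]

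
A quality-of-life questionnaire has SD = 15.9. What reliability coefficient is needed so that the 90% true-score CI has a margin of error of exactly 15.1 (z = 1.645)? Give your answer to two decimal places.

0.67

Required SEM = 15.1 / 1.645 ≈ 9.179
Required reliability = 1 − (SEM/SD)² = 1 − 0.333 ≈ 0.667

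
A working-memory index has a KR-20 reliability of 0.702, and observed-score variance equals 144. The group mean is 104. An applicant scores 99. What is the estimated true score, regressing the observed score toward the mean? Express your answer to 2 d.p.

100.49

Estimated true score = 0.7020*99 + (1 − 0.7020)*104 ≈ 100.4900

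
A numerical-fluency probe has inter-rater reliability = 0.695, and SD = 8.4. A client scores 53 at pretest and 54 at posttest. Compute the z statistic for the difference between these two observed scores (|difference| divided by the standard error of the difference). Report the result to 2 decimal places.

0.15

The standard error of measurement is 8.400*√(1 − 0.695) ≈ 8.400*0.552 ≈ 4.639.
SE_diff = √2 * SEM ≈ 6.561
z = 1 / 6.561 ≈ 0.152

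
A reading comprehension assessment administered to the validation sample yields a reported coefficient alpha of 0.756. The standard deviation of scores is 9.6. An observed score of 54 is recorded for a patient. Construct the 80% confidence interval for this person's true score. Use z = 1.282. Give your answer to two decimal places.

[47.92, 60.08]

SEM = 9.6000*√(1 − 0.7560) ≈ 4.7421
Half-width = 1.282*4.7421 ≈ 6.0793
80% CI: 54 ± 6.0793 = [47.9207, 60.0793]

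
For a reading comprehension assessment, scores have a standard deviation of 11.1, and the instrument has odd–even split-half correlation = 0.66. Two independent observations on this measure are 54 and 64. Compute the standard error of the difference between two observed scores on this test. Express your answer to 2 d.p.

Spearman-Brown: r = 2(0.66) / (1 + 0.66) = 1.32000 / 1.66000 ≈ 0.79518
SEM = 11.10000 × √(1 − 0.79518) = 11.10000 × √0.20482 ≈ 11.10000 × 0.45257 ≈ 5.02352
Standard error of the difference = 5.02352·√2 ≈ 7.10433

7.10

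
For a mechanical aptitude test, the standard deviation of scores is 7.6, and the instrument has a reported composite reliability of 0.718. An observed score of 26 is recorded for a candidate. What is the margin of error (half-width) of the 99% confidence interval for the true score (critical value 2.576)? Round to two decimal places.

10.40

SEM = 7.60000×√(1 − 0.71800) ≈ 4.03588
2.576 × SEM ≈ 10.39642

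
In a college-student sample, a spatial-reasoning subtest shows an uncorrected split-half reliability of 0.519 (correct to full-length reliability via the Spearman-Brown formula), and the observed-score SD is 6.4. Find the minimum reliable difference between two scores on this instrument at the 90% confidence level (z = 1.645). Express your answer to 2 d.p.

Spearman-Brown: r = 2(0.519) / (1 + 0.519) = 1.038 / 1.519 ≈ 0.683
The standard error of measurement is 6.400·√(1 − 0.683) ≈ 6.400·0.563 ≈ 3.601.
SE_diff = √2 · SEM ≈ 5.093
Minimum reliable difference = 1.645 · SE_diff ≈ 1.645 · 5.093 ≈ 8.378

8.38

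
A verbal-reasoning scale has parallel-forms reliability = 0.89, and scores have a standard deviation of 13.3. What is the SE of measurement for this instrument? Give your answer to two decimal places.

4.41

SEM = 13.300 · √(1 − 0.890) = 13.300 · √0.110 ≈ 13.300 · 0.332 ≈ 4.411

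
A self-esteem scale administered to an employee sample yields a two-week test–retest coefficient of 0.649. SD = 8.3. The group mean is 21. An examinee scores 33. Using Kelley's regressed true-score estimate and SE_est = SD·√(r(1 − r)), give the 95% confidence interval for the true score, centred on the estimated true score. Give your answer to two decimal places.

T̂ = 0.6490(33) + 0.3510(21) ≈ 28.7880
SE_est = 8.3000*√(0.6490*0.3510) ≈ 3.9614
CI = 28.7880 ± 1.96 * 3.9614 → [21.0236, 36.5524]

[21.02, 36.55]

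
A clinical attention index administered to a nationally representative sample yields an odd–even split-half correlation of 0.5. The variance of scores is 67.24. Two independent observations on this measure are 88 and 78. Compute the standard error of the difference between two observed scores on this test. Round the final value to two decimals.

6.70

SD = √67.24 = 8.20000
Full-length reliability (Spearman-Brown) = 2(0.5)/(1+0.5) ≈ 0.66667
SEM = 8.20000 · √(1 − 0.66667) = 8.20000 · √0.33333 ≈ 8.20000 · 0.57735 ≈ 4.73427
Standard error of the difference = 4.73427·√2 ≈ 6.69527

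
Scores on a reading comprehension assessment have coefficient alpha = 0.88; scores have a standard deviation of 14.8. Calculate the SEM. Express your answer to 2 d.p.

SEM = 14.80000×√(1 − 0.88000) ≃ 5.12687

5.13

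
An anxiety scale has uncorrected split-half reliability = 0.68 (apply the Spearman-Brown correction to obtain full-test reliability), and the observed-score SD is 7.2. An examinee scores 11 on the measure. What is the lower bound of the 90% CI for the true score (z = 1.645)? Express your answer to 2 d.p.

Full-length reliability (Spearman-Brown) = 2(0.68)/(1+0.68) ≈ 0.810
SEM = 7.200 * √(1 − 0.810) = 7.200 * √0.190 ≈ 7.200 * 0.436 ≈ 3.142
Half-width = 1.645*3.142 ≈ 5.169
Lower bound: 11 − 5.169 = 5.831

5.83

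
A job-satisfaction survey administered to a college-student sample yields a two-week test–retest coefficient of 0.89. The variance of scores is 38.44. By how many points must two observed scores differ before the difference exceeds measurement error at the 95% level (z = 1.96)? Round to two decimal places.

5.70

SD = √38.44 = 6.200
SEM = 6.200×√(1 − 0.890) ≈ 2.056
Standard error of the difference = 2.056·√2 ≈ 2.908
Minimum reliable difference = 1.96 × SE_diff ≈ 1.96 × 2.908 ≈ 5.700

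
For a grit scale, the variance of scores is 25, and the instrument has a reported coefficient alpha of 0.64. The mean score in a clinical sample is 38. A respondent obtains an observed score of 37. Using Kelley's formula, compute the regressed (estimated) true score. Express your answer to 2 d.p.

37.36

T̂ = r·X + (1 − r)·M = 0.6400·37 + 0.3600·38 = 23.6800 + 13.6800 ≈ 37.3600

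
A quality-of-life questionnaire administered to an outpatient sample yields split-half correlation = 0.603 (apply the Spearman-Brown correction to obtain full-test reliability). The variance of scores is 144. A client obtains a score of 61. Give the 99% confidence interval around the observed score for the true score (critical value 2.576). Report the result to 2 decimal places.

[45.62, 76.38]

σ = 144^(1/2) = 12.0000
Spearman-Brown: r = 2(0.603) / (1 + 0.603) = 1.2060 / 1.6030 ≈ 0.7523
SEM = 12.0000 · √(1 − 0.7523) = 12.0000 · √0.2477 ≈ 12.0000 · 0.4977 ≈ 5.9719
Margin = 2.576 · 5.9719 ≈ 15.3835
Interval: (45.6165, 76.3835)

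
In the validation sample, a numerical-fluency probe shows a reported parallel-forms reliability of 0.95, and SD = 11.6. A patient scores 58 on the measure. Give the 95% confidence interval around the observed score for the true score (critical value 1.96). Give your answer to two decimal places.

SEM = 11.6000 × √(1 − 0.9500) = 11.6000 × √0.0500 ≈ 11.6000 × 0.2236 ≈ 2.5938
1.96 × SEM ≈ 5.0839
Interval: (52.9161, 63.0839)

[52.92, 63.08]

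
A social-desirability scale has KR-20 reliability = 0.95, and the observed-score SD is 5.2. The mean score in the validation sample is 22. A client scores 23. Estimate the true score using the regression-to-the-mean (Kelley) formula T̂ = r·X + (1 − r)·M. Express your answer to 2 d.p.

Estimated true score = 0.9500*23 + (1 − 0.9500)*22 ≈ 22.9500

22.95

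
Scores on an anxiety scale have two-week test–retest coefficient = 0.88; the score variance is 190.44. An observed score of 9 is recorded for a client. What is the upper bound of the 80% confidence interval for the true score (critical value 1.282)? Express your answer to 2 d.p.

15.13

SD = √190.44 ≈ 13.800
SEM = 13.800×√(1 − 0.880) ≈ 4.780
1.282 × SEM ≈ 6.129
Upper limit = 9 + 6.129 ≈ 15.129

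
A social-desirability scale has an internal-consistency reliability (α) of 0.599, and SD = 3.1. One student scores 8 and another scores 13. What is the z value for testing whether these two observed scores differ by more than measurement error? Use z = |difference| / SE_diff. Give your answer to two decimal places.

SEM = 3.10000×√(1 − 0.59900) ≈ 1.96306
SE_diff = SEM × √2 ≈ 1.96306 × 1.41421 ≈ 2.77619
z = |8 − 13| / 2.77619 = 5 / 2.77619 ≈ 1.80103

1.80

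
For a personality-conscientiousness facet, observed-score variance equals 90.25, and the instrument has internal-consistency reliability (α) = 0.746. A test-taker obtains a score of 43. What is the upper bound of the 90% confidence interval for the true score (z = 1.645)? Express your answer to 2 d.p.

σ = 90.25^(1/2) = 9.5000
SEM = 9.5000*√(1 − 0.7460) ≃ 4.7878
1.645 * SEM ≃ 7.8760
Upper bound: 43 + 7.8760 = 50.8760

50.88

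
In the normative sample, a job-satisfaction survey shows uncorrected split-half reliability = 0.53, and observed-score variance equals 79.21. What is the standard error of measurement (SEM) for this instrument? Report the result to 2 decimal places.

4.93

SD = √79.21 ≈ 8.900
r_full = 2·0.53 / (1 + 0.53) ≈ 0.693
SEM = 8.900*√(1 − 0.693) ≈ 4.933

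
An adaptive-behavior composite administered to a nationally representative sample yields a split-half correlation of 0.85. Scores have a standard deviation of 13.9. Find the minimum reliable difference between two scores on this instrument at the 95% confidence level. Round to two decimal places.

10.97

Spearman-Brown: r = 2(0.85) / (1 + 0.85) = 1.700 / 1.850 ≈ 0.919
SEM = 13.900×√(1 − 0.919) ≈ 3.958
SE_diff = √2 × SEM ≈ 5.597
Minimum reliable difference = 1.96 × SE_diff ≈ 1.96 × 5.597 ≈ 10.971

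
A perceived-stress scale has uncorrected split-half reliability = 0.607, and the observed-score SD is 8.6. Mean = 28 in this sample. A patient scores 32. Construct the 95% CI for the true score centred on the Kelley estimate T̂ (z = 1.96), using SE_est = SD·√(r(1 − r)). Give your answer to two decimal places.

[23.78, 38.27]

Full-length reliability (Spearman-Brown) = 2(0.607)/(1+0.607) ≈ 0.755
T̂ = 0.755(32) + 0.245(28) ≈ 31.022
SE_est = 8.600·√(0.755·0.245) ≈ 3.696
95% CI: 31.022 ± 7.245 ≈ (23.777, 38.267)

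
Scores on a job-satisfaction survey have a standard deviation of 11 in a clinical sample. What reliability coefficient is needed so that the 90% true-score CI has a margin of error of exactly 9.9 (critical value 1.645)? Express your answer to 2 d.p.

0.70

SEM needed = half-width / z = 9.9/1.645 ≈ 6.018
r = 1 − (SEM / SD)² = 1 − (6.018 / 11)² ≈ 1 − 0.299 ≈ 0.701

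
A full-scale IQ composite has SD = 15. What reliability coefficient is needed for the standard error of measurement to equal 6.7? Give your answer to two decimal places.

r = 1 − (SEM / SD)² = 1 − (6.700 / 15)² ≈ 1 − 0.200 ≈ 0.800

0.80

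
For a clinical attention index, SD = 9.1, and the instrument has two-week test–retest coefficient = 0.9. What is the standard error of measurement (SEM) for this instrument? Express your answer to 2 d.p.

SEM = 9.1000 * √(1 − 0.9000) = 9.1000 * √0.1000 ≈ 9.1000 * 0.3162 ≈ 2.8777

2.88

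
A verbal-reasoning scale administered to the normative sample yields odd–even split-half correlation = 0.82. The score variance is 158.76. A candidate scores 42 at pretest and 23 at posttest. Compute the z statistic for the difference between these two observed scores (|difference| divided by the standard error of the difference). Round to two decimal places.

σ = 158.76^(1/2) = 12.6000
Spearman-Brown: r = 2(0.82) / (1 + 0.82) = 1.6400 / 1.8200 ≈ 0.9011
SEM = 12.6000·√(1 − 0.9011) ≈ 3.9625
SE_diff = √2 · SEM ≈ 5.6038
z = 19 / 5.6038 ≈ 3.3905

3.39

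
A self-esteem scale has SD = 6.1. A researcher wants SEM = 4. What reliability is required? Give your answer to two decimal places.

0.57

Required reliability = 1 − (SEM/SD)² = 1 − 0.4300 ≃ 0.5700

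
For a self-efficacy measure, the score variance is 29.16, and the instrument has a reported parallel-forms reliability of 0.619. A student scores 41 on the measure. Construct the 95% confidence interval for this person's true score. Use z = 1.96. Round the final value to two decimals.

SD = √29.16 = 5.40000
SEM = 5.40000 * √(1 − 0.61900) = 5.40000 * √0.38100 ≈ 5.40000 * 0.61725 ≈ 3.33316
Half-width = 1.96*3.33316 ≈ 6.53299
CI = 41 ± 6.53299 → [34.46701, 47.53299]

[34.47, 47.53]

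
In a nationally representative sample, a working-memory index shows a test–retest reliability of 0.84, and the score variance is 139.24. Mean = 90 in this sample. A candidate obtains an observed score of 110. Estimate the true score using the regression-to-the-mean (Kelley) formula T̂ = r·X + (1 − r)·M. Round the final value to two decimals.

T̂ = 0.840(110) + 0.160(90) ≈ 106.800

106.80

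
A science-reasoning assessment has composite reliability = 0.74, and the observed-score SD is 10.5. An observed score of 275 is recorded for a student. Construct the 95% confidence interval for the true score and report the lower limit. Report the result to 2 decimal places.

264.51

SEM = 10.500 · √(1 − 0.740) = 10.500 · √0.260 ≈ 10.500 · 0.510 ≈ 5.354
Margin = 1.96 · 5.354 ≈ 10.494
Lower bound: 275 − 10.494 = 264.506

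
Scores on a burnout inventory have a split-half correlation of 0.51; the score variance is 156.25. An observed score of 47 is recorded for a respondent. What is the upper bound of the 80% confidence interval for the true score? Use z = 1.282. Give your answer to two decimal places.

56.13

SD = √156.25 ≃ 12.500
r_full = 2·0.51 / (1 + 0.51) ≃ 0.675
The standard error of measurement is 12.500·√(1 − 0.675) ≃ 12.500·0.570 ≃ 7.121.
Margin = 1.282 · 7.121 ≃ 9.129
Upper limit = 47 + 9.129 ≃ 56.129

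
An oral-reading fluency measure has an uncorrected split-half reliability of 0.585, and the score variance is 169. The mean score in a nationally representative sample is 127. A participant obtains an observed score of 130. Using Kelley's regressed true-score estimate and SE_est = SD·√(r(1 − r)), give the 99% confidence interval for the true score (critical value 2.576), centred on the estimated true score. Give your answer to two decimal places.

σ = 169^(1/2) = 13.00000
Spearman-Brown: r = 2(0.585) / (1 + 0.585) = 1.17000 / 1.58500 ≃ 0.73817
T̂ = r·X + (1 − r)·M = 0.73817×130 + 0.26183×127 ≃ 95.96215 + 33.25237 ≃ 129.21451
SE_est = 13.00000·√[r(1 − r)] ≃ 5.71520
CI = 129.21451 ± 2.576 × 5.71520 → [114.49217, 143.93685]

[114.49, 143.94]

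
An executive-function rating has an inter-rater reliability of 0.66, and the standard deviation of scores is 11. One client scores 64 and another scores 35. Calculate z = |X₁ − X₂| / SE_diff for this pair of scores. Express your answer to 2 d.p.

3.20

The standard error of measurement is 11.000×√(1 − 0.660) ≈ 11.000×0.583 ≈ 6.414.
SE_diff = √2 × SEM ≈ 9.071
z = 29 / 9.071 ≈ 3.197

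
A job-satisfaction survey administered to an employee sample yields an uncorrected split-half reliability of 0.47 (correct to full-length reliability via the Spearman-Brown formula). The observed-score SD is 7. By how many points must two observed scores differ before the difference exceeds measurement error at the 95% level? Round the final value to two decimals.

11.65

Spearman-Brown: r = 2(0.47) / (1 + 0.47) = 0.94000 / 1.47000 ≃ 0.63946
The standard error of measurement is 7.00000·√(1 − 0.63946) ≃ 7.00000·0.60045 ≃ 4.20317.
SE_diff = √2 · SEM ≃ 5.94418
Minimum reliable difference = 1.96 · SE_diff ≃ 1.96 · 5.94418 ≃ 11.65060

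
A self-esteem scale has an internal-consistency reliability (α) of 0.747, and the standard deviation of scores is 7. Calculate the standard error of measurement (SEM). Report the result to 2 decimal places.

3.52

SEM = 7.000×√(1 − 0.747) ≈ 3.521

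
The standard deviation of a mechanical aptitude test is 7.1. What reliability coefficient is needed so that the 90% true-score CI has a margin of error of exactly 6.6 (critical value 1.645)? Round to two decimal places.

0.68

SEM needed = half-width / z = 6.6/1.645 ≃ 4.0122
r = 1 − (4.0122/7.1)² ≃ 1 − 0.3193 ≃ 0.6807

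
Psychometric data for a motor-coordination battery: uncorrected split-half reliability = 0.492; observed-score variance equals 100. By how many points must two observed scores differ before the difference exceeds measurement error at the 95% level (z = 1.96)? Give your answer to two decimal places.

16.17

SD = √100 ≈ 10.00000
Spearman-Brown: r = 2(0.492) / (1 + 0.492) = 0.98400 / 1.49200 ≈ 0.65952
SEM = 10.00000 * √(1 − 0.65952) = 10.00000 * √0.34048 ≈ 10.00000 * 0.58351 ≈ 5.83509
SE_diff = SEM * √2 ≈ 5.83509 * 1.41421 ≈ 8.25206
Smallest detectable difference = 1.96*8.25206 ≈ 16.17404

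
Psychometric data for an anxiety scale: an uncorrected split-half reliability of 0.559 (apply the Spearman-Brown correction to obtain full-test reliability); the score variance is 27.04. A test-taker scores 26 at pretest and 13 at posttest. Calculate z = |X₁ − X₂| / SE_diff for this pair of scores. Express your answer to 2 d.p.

3.32

σ = 27.04^(1/2) = 5.2000
Spearman-Brown: r = 2(0.559) / (1 + 0.559) = 1.1180 / 1.5590 ≈ 0.7171
SEM = 5.2000 · √(1 − 0.7171) = 5.2000 · √0.2829 ≈ 5.2000 · 0.5319 ≈ 2.7657
Standard error of the difference = 2.7657·√2 ≈ 3.9112
z = |26 − 13| / 3.9112 = 13 / 3.9112 ≈ 3.3238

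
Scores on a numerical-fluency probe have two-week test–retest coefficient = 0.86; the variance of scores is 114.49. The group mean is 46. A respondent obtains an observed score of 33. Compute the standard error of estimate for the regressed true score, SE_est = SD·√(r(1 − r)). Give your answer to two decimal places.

3.71

σ = 114.49^(1/2) = 10.7000
SE_est = 10.7000·√[r(1 − r)] ≈ 3.7128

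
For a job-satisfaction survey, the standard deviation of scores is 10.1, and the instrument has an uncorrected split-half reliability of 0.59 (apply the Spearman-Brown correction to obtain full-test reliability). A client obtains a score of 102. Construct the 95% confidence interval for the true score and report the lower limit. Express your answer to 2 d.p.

Full-length reliability (Spearman-Brown) = 2(0.59)/(1+0.59) ≈ 0.74214
SEM = 10.10000*√(1 − 0.74214) ≈ 5.12879
Margin = 1.96 * 5.12879 ≈ 10.05242
Lower bound: 102 − 10.05242 = 91.94758

91.95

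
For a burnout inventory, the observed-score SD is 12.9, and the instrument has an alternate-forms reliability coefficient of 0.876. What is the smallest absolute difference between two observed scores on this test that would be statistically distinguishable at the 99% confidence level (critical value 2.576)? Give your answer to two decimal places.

16.55

SEM = 12.9000*√(1 − 0.8760) ≈ 4.5426
SE_diff = √2 * SEM ≈ 6.4241
Smallest detectable difference = 2.576*6.4241 ≈ 16.5486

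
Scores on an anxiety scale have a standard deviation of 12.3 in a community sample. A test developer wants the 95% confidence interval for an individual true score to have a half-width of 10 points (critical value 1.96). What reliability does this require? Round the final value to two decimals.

0.83

SEM needed = half-width / z = 10/1.96 ≃ 5.102
r = 1 − (5.102/12.3)² ≃ 1 − 0.172 ≃ 0.828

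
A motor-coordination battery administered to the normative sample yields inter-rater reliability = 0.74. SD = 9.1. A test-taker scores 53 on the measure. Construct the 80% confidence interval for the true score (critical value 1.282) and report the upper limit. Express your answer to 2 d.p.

The standard error of measurement is 9.100*√(1 − 0.740) ≃ 9.100*0.510 ≃ 4.640.
Margin = 1.282 * 4.640 ≃ 5.949
Upper limit = 53 + 5.949 ≃ 58.949

58.95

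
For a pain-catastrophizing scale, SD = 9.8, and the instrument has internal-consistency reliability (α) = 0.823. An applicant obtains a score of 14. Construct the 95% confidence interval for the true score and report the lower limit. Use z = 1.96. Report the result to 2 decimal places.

5.92

SEM = 9.800 × √(1 − 0.823) = 9.800 × √0.177 ≈ 9.800 × 0.421 ≈ 4.123
1.96 × SEM ≈ 8.081
Lower limit = 14 − 8.081 ≈ 5.919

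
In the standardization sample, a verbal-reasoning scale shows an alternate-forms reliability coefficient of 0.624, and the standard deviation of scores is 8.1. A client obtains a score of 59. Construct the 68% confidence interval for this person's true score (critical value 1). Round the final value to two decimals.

SEM = 8.1000 × √(1 − 0.6240) = 8.1000 × √0.3760 ≈ 8.1000 × 0.6132 ≈ 4.9668
Half-width = 1×4.9668 ≈ 4.9668
CI = 59 ± 4.9668 → [54.0332, 63.9668]

[54.03, 63.97]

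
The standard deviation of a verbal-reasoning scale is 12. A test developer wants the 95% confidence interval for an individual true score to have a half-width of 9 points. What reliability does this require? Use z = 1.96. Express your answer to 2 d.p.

Required SEM = 9 / 1.96 ≈ 4.592
r = 1 − (SEM / SD)² = 1 − (4.592 / 12)² ≈ 1 − 0.146 ≈ 0.854

0.85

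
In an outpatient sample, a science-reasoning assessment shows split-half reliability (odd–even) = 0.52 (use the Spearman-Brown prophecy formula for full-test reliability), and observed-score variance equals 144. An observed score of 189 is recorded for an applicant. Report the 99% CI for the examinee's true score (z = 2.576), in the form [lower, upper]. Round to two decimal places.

[171.63, 206.37]

SD = √144 = 12.0000
Full-length reliability (Spearman-Brown) = 2(0.52)/(1+0.52) ≃ 0.6842
SEM = 12.0000 · √(1 − 0.6842) = 12.0000 · √0.3158 ≃ 12.0000 · 0.5620 ≃ 6.7434
Margin = 2.576 · 6.7434 ≃ 17.3710
CI = 189 ± 17.3710 → [171.6290, 206.3710]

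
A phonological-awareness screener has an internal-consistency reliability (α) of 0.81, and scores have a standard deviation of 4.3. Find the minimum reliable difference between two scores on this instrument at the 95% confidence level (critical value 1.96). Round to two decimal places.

5.20

SEM = 4.300·√(1 − 0.810) ≈ 1.874
Standard error of the difference = 1.874·√2 ≈ 2.651
Smallest detectable difference = 1.96·2.651 ≈ 5.195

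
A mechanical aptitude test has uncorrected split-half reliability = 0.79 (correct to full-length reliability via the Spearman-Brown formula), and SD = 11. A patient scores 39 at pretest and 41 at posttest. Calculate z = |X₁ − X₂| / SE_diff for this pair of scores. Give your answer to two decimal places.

Spearman-Brown: r = 2(0.79) / (1 + 0.79) = 1.580 / 1.790 ≈ 0.883
SEM = 11.000 * √(1 − 0.883) = 11.000 * √0.117 ≈ 11.000 * 0.343 ≈ 3.768
SE_diff = SEM * √2 ≈ 3.768 * 1.414 ≈ 5.328
z = 2 / 5.328 ≈ 0.375

0.38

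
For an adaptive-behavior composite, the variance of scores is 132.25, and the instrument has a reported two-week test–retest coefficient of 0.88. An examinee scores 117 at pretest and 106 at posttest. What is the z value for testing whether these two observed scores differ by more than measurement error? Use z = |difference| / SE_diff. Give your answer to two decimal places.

1.95

SD = √132.25 = 11.50000
SEM = 11.50000 * √(1 − 0.88000) = 11.50000 * √0.12000 ≈ 11.50000 * 0.34641 ≈ 3.98372
Standard error of the difference = 3.98372·√2 ≈ 5.63383
z = 11 / 5.63383 ≈ 1.95249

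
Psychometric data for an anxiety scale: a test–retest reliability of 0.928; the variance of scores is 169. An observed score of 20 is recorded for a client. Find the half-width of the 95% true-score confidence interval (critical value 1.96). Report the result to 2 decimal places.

SD = √169 = 13.00000
SEM = 13.00000×√(1 − 0.92800) ≈ 3.48827
1.96 × SEM ≈ 6.83700

6.84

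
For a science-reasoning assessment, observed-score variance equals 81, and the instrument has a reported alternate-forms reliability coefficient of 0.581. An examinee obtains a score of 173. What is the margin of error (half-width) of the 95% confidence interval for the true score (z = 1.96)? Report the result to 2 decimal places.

σ = 81^(1/2) = 9.0000
The standard error of measurement is 9.0000·√(1 − 0.5810) ≈ 9.0000·0.6473 ≈ 5.8257.
Half-width = 1.96·5.8257 ≈ 11.4184

11.42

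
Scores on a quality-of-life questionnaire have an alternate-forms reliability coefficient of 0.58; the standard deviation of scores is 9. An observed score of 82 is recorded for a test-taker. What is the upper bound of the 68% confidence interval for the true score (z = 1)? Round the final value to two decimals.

87.83

SEM = 9.0000 * √(1 − 0.5800) = 9.0000 * √0.4200 ≈ 9.0000 * 0.6481 ≈ 5.8327
Margin = 1 * 5.8327 ≈ 5.8327
Upper limit = 82 + 5.8327 ≈ 87.8327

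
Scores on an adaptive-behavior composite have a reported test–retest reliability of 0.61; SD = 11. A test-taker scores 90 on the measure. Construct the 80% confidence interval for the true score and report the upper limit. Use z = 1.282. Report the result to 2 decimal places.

98.81

SEM = 11.0000 * √(1 − 0.6100) = 11.0000 * √0.3900 ≈ 11.0000 * 0.6245 ≈ 6.8695
Half-width = 1.282*6.8695 ≈ 8.8067
Upper bound: 90 + 8.8067 = 98.8067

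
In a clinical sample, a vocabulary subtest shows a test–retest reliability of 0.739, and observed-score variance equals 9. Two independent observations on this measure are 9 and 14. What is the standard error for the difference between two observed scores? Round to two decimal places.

SD = √9 ≃ 3.0000
SEM = 3.0000 · √(1 − 0.7390) = 3.0000 · √0.2610 ≃ 3.0000 · 0.5109 ≃ 1.5326
SE_diff = SEM · √2 ≃ 1.5326 · 1.4142 ≃ 2.1675

2.17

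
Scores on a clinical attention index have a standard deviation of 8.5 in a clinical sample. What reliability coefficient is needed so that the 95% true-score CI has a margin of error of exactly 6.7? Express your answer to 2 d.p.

0.84

Required SEM = 6.7 / 1.96 ≈ 3.418
r = 1 − (3.418/8.5)² ≈ 1 − 0.162 ≈ 0.838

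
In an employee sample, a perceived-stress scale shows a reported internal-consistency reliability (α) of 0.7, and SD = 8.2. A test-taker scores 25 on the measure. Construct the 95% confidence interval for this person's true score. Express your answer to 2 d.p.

[16.20, 33.80]

The standard error of measurement is 8.200*√(1 − 0.700) ≈ 8.200*0.548 ≈ 4.491.
1.96 * SEM ≈ 8.803
CI = 25 ± 8.803 → [16.197, 33.803]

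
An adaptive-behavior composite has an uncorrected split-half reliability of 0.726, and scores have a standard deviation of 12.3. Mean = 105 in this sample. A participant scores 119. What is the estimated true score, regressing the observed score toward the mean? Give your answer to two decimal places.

Spearman-Brown: r = 2(0.726) / (1 + 0.726) = 1.4520 / 1.7260 ≃ 0.8413
T̂ = 0.8413(119) + 0.1587(105) ≃ 116.7775

116.78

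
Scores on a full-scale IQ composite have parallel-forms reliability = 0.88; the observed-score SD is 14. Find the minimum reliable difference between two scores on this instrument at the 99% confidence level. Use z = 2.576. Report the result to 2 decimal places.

17.67

The standard error of measurement is 14.0000·√(1 − 0.8800) ≈ 14.0000·0.3464 ≈ 4.8497.
SE_diff = √2 · SEM ≈ 6.8586
Smallest detectable difference = 2.576·6.8586 ≈ 17.6677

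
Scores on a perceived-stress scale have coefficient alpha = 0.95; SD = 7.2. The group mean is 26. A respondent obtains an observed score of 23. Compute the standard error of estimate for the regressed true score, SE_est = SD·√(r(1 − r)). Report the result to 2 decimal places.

1.57

SE_est = SD × √(r(1 − r)) = 7.200 × √0.048 ≈ 7.200 × 0.218 ≈ 1.569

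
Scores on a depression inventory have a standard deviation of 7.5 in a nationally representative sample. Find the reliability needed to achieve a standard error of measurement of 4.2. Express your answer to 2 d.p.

r = 1 − (SEM / SD)² = 1 − (4.20000 / 7.5)² ≈ 1 − 0.31360 ≈ 0.68640

0.69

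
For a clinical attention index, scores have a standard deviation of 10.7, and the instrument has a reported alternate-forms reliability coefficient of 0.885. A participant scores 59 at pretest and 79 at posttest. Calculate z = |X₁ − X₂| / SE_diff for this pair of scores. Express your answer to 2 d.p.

SEM = 10.700 × √(1 − 0.885) = 10.700 × √0.115 ≈ 10.700 × 0.339 ≈ 3.629
SE_diff = SEM × √2 ≈ 3.629 × 1.414 ≈ 5.132
z = |59 − 79| / 5.132 = 20 / 5.132 ≈ 3.897

3.90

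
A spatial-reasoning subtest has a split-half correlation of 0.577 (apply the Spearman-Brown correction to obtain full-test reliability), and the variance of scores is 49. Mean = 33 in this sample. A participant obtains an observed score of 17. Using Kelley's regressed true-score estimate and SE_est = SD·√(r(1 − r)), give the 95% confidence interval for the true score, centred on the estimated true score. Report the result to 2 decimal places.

[15.21, 27.37]

SD = √49 = 7.000
Spearman-Brown: r = 2(0.577) / (1 + 0.577) = 1.154 / 1.577 ≈ 0.732
Estimated true score = 0.732×17 + (1 − 0.732)×33 ≈ 21.292
SE_est = SD × √(r(1 − r)) = 7.000 × √0.196 ≈ 7.000 × 0.443 ≈ 3.101
CI = 21.292 ± 1.96 × 3.101 → [15.213, 27.370]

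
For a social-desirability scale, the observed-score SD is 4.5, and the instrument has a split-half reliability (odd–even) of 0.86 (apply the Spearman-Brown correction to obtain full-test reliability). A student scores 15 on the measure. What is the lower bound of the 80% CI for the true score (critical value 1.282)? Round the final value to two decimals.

13.42

r_full = 2·0.86 / (1 + 0.86) ≈ 0.925
SEM = 4.500 × √(1 − 0.925) = 4.500 × √0.075 ≈ 4.500 × 0.274 ≈ 1.235
1.282 × SEM ≈ 1.583
Lower limit = 15 − 1.583 ≈ 13.417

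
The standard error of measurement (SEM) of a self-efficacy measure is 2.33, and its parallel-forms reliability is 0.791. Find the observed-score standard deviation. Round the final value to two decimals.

5.10

SD = SEM / √(1 − r) = 2.33 / √0.209 ≈ 2.33 / 0.457 ≈ 5.097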